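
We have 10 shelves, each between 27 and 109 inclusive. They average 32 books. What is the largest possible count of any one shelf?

Maximizing one value means minimizing the remaining 9.
The total is 10 × 32 = 320.
The other 9 contribute at least 9 × 27 = 243, leaving at most 320 − 243 = 77.
Since 77 ≤ 109, this is achievable: one at 77 and 9 at 27.

77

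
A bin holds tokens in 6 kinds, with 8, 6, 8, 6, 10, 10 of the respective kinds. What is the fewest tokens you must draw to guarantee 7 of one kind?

37

In the worst case you take as many as possible of each kind without reaching 7: 6 + 6 + 6 + 6 + 6 + 6 = 36.
The next one must give 7 of some kind, so 36 + 1 = 37.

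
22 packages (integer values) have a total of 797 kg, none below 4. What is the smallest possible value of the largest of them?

If every one of the 22 were at most 36, the total would be at most 22 × 36 = 792 < 797.
Equality holds with 5 values of 37 and 17 values of 36.

37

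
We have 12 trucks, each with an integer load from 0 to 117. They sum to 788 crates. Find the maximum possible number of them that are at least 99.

With k values at 99 or above and the rest at least 0, the sum is at least 0 + 99k.
Since the sum is 788, we need 99k ≤ 788, i.e. k ≤ 7.
k = 7 is achieved by 7 values at 99 and 5 at 0, total 693; add 95 to one value (staying below 99) to reach 788.

7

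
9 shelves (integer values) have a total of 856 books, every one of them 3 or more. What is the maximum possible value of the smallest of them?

95

If every one of the 9 were at least 96, the total would be at least 9 × 96 = 864 > 856.
Equality holds with 8 values of 95 and 1 value of 96.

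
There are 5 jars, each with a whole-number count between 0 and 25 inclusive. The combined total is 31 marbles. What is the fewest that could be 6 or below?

1

Let j be the number exceeding 6. Then the total is ≥ 7·j + 0·(5 − j) = 0 + 7j.
So 7j ≤ 31 and j ≤ 4; hence at least 5 − 4 = 1 are ≤ 6.
Exactly 1 works: 1 value at 0 and 4 at 7 total 28; raise one of the low values by 3 (still ≤ 6) to hit 31.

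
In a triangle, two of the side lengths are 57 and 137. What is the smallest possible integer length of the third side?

The third side must exceed |57 − 137| = 80.
The smallest integer above 80 is 81.

81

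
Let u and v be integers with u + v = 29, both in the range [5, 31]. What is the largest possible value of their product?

210

For a fixed sum, the product uv is largest when u and v are as close as possible.
Taking u = 14 and v = 15 (both in [5, 31]) gives uv = 210.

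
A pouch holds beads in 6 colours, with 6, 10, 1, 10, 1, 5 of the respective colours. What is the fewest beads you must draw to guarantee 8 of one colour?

28

In the worst case you take as many as possible of each colour without reaching 8: 6 + 7 + 1 + 7 + 1 + 5 = 27.
The next one must give 8 of some colour, so 27 + 1 = 28.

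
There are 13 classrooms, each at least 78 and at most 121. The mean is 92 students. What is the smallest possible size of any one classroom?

Minimizing one value means maximizing the remaining 12.
The total is 13 × 92 = 1196.
The other 12 can take up 12 × 121 = 1452 ≥ 1196 − 78, so one classroom can sit at its floor of 78.
Achievable: one at 78 and the other 12 totalling 1118, which fits since 12 × 78 ≤ 1118 ≤ 12 × 121.

78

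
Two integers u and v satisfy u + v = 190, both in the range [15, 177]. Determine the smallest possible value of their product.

For a fixed sum, uv is smallest when u and v are as far apart as possible.
At the endpoint u = 15, v = 190 − 15 = 175, so uv = 15 × 175 = 2625.

2625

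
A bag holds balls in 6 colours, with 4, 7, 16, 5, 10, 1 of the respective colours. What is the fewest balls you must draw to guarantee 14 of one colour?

41

In the worst case you take as many as possible of each colour without reaching 14: 4 + 7 + 13 + 5 + 10 + 1 = 40.
The next one must give 14 of some colour, so 40 + 1 = 41.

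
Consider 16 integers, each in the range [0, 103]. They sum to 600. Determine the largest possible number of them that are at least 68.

With k values at 68 or above and the rest at least 0, the sum is at least 0 + 68k.
Since the sum is 600, we need 68k ≤ 600, i.e. k ≤ 8.
k = 8 is achieved by 8 values at 68 and 8 at 0, total 544; add 56 to one value (staying below 68) to reach 600.

8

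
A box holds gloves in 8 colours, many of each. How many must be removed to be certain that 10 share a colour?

73

In the worst case you draw 9 of each of the 8 colours: 8 × 9 = 72.
One more forces 10 of some colour, so 72 + 1 = 73.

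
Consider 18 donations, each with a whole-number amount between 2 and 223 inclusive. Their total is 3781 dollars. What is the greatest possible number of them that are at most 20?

1

Suppose k of them are at most 20. Those contribute at most 20 each and the rest at most 223 each.
So the total is at most 20k + 223(18 − k) = 4014 − 203k. This must still be ≥ 3781, so k ≤ 1.
k = 1 is achieved by 1 value at 20 and 17 at 223, total 3811; lower one of the 223's by 30 (still > 20) to reach 3781.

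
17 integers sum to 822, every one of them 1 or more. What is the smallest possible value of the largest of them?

The average is 822/17 > 48, so not all 17 can be 48 or less; the largest is ≥ 49.
Equality holds with 6 values of 49 and 11 values of 48.

49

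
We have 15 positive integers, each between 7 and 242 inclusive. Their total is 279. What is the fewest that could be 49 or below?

Each value above 49 is at least 50, contributing at least 50 − 7 = 43 above the floor 7.
The sum exceeds the floor total 105 by 174, so at most ⌊174/43⌋ = 4 exceed 49, and at least 11 are ≤ 49.
Exactly 11 works: 11 values at 7 and 4 at 50 total 277; raise one of the low values by 2 (still ≤ 49) to hit 279.

11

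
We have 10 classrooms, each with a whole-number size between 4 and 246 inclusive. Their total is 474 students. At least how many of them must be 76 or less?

5

Each value above 76 is at least 77, contributing at least 77 − 4 = 73 above the floor 4.
The sum exceeds the floor total 40 by 434, so at most ⌊434/73⌋ = 5 exceed 76, and at least 5 are ≤ 76.
Exactly 5 works: 5 values at 4 and 5 at 77 total 405; raise one of the low values by 69 (still ≤ 76) to hit 474.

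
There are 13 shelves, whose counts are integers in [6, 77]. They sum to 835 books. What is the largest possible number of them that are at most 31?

Suppose k of them are at most 31. Those contribute at most 31 each and the rest at most 77 each.
So the total is at most 31k + 77(13 − k) = 1001 − 46k. This must still be ≥ 835, so k ≤ 3.
k = 3 is achieved by 3 values at 31 and 10 at 77, total 863; lower one of the 77's by 28 (still > 31) to reach 835.

3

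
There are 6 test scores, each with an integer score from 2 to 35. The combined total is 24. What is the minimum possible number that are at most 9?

5

If only k of them are at most 9, the other 6 − k are at least 10, so the total is at least (6 − k)·10 + k·2.
This is ≤ 24, so (6 − k)·10 + 2k ≤ 24, which gives k ≥ 5.
Exactly 5 works: 5 values at 2 and 1 at 10 total 20; raise one of the low values by 4 (still ≤ 9) to hit 24.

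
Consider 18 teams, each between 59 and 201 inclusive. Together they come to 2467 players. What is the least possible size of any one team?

59

Minimizing one value means maximizing the remaining 17.
The other 17 can take up 17 × 201 = 3417 ≥ 2467 − 59, so one team can sit at its floor of 59.
Achievable: one at 59 and the other 17 totalling 2408, which fits since 17 × 59 ≤ 2408 ≤ 17 × 201.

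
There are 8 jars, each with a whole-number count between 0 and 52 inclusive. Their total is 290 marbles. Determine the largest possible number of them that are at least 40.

If k of the values are ≥ 40, the total is ≥ 40k + 0(8 − k).
Setting 40k + 0(8 − k) ≤ 290 gives 40k ≤ 290, so k ≤ 7.
k = 7 is achieved by 7 values at 40 and 1 at 0, total 280; add 10 to one value (staying below 40) to reach 290.

7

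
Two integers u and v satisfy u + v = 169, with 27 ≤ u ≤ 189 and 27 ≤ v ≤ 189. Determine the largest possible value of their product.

7140

With u + v fixed, uv peaks when the two are closest together.
Taking u = 84 and v = 85 (both in [27, 189]) gives uv = 7140.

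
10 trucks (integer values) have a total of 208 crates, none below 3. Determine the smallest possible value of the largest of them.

If every one of the 10 were at most 20, the total would be at most 10 × 20 = 200 < 208.
Taking 2 copies of 20 and 8 copies of 21 gives exactly 208, so 21 is attained.

21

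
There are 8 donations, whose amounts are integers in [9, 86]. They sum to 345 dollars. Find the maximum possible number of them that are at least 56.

5

With k values at 56 or above and the rest at least 9, the sum is at least 72 + 47k.
Since the sum is 345, we need 47k ≤ 273, i.e. k ≤ 5.
k = 5 is achieved by 5 values at 56 and 3 at 9, total 307; add 38 to one value (staying below 56) to reach 345.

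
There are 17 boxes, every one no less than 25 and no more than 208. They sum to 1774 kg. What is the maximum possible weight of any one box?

Maximizing one value means minimizing the remaining 16.
The other 16 contribute at least 16 × 25 = 400, leaving at most 1774 − 400 = 1374.
But each box is capped at 208, so the maximum is 208.
Achievable: one at 208 and the other 16 totalling 1566, which fits since 16 × 25 ≤ 1566 ≤ 16 × 208.

208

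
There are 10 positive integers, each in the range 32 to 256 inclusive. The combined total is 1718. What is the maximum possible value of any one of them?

Maximizing one value means minimizing the remaining 9.
The other 9 contribute at least 9 × 32 = 288, leaving at most 1718 − 288 = 1430.
But each integer is capped at 256, so the maximum is 256.
Achievable: one at 256 and the other 9 totalling 1462, which fits since 9 × 32 ≤ 1462 ≤ 9 × 256.

256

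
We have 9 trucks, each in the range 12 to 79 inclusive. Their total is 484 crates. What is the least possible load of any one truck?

Minimizing one value means maximizing the remaining 8.
The other 8 can take up 8 × 79 = 632 ≥ 484 − 12, so one truck can sit at its floor of 12.
Achievable: one at 12 and the other 8 totalling 472, which fits since 8 × 12 ≤ 472 ≤ 8 × 79.

12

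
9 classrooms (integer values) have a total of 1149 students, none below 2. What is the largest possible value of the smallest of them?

127

The 9 values sum to 1149, so their minimum is at most ⌊1149/9⌋ = 127.
Achievable: 3 of them at 127 and 6 at 128 total 1149.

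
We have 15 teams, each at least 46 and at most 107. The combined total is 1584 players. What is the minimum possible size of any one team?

86

To make one team as small as possible, make the other 14 as large as possible.
The other 14 contribute at most 14 × 107 = 1498, leaving at least 1584 − 1498 = 86.
Since 86 ≥ 46, this is achievable: one at 86 and 14 at 107.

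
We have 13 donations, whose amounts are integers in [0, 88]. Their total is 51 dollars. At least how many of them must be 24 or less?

Each value above 24 is at least 25, contributing at least 25 − 0 = 25 above the floor 0.
The sum exceeds the floor total 0 by 51, so at most ⌊51/25⌋ = 2 exceed 24, and at least 11 are ≤ 24.
Exactly 11 works: 11 values at 0 and 2 at 25 total 50; raise one of the low values by 1 (still ≤ 24) to hit 51.

11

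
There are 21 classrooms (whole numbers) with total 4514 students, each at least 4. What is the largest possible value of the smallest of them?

214

The 21 values sum to 4514, so their minimum is at most ⌊4514/21⌋ = 214.
Taking 1 copy of 214 and 20 copies of 215 gives exactly 4514, so 214 is attained.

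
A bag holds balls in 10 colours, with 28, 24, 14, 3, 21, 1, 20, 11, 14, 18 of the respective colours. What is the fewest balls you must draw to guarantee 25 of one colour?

In the worst case you take as many as possible of each colour without reaching 25: 24 + 24 + 14 + 3 + 21 + 1 + 20 + 11 + 14 + 18 = 150.
The next one must give 25 of some colour, so 150 + 1 = 151.

151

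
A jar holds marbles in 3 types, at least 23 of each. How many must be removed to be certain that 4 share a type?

You could draw 3 of every type without reaching 4 of any — 9 in all.
One more forces 4 of some type, so 9 + 1 = 10.

10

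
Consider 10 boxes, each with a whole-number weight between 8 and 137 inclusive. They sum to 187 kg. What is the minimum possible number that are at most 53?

If only k of them are at most 53, the other 10 − k are at least 54, so the total is at least (10 − k)·54 + k·8.
This is ≤ 187, so (10 − k)·54 + 8k ≤ 187, which gives k ≥ 8.
Exactly 8 works: 8 values at 8 and 2 at 54 total 172; raise one of the low values by 15 (still ≤ 53) to hit 187.

8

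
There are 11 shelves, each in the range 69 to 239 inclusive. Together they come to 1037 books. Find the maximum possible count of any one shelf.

To make one shelf as large as possible, make the other 10 as small as possible.
The other 10 contribute at least 10 × 69 = 690, leaving at most 1037 − 690 = 347.
But each shelf is capped at 239, so the maximum is 239.
Achievable: one at 239 and the other 10 totalling 798, which fits since 10 × 69 ≤ 798 ≤ 10 × 239.

239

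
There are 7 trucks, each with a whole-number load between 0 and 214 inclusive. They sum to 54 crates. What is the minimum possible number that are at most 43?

Let j be the number exceeding 43. Then the total is ≥ 44·j + 0·(7 − j) = 0 + 44j.
So 44j ≤ 54 and j ≤ 1; hence at least 7 − 1 = 6 are ≤ 43.
Exactly 6 works: 6 values at 0 and 1 at 44 total 44; raise one of the low values by 10 (still ≤ 43) to hit 54.

6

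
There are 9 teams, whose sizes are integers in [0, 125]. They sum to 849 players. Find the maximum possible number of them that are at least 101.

8

With k values at 101 or above and the rest at least 0, the sum is at least 0 + 101k.
Since the sum is 849, we need 101k ≤ 849, i.e. k ≤ 8.
k = 8 is achieved by 8 values at 101 and 1 at 0, total 808; add 41 to one value (staying below 101) to reach 849.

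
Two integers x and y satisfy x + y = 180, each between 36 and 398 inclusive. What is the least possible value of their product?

Since x + y is fixed, pushing one of them to its bound minimizes the product.
At the endpoint x = 36, y = 180 − 36 = 144, so xy = 36 × 144 = 5184.

5184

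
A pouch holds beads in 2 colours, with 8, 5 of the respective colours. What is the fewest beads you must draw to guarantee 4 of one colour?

In the worst case you take as many as possible of each colour without reaching 4: 3 + 3 = 6.
The next one must give 4 of some colour, so 6 + 1 = 7.

7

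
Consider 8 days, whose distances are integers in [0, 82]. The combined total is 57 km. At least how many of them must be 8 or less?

Let j be the number exceeding 8. Then the total is ≥ 9·j + 0·(8 − j) = 0 + 9j.
So 9j ≤ 57 and j ≤ 6; hence at least 8 − 6 = 2 are ≤ 8.
Exactly 2 works: 2 values at 0 and 6 at 9 total 54; raise one of the low values by 3 (still ≤ 8) to hit 57.

2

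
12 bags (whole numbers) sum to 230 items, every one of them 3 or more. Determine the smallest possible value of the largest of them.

20

The average is 230/12 > 19, so not all 12 can be 19 or less; the largest is ≥ 20.
Equality holds with 2 values of 20 and 10 values of 19.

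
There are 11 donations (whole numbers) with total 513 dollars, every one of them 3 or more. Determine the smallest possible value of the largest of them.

47

The average is 513/11 > 46, so not all 11 can be 46 or less; the largest is ≥ 47.
Equality holds with 7 values of 47 and 4 values of 46.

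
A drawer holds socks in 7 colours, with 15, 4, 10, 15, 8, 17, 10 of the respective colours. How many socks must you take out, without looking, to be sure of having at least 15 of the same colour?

75

In the worst case you take as many as possible of each colour without reaching 15: 14 + 4 + 10 + 14 + 8 + 14 + 10 = 74.
The next one must give 15 of some colour, so 74 + 1 = 75.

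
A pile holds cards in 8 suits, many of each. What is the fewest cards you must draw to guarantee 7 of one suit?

49

You could draw 6 of every suit without reaching 7 of any — 48 in all.
One more forces 7 of some suit, so 48 + 1 = 49.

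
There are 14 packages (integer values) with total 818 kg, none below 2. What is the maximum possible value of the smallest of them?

The average is 818/14 < 59, so some value is ≤ 58.
Equality holds with 8 values of 58 and 6 values of 59.

58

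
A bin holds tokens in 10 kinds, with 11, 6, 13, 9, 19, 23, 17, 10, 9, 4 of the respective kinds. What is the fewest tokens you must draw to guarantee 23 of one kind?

In the worst case you take as many as possible of each kind without reaching 23: 11 + 6 + 13 + 9 + 19 + 22 + 17 + 10 + 9 + 4 = 120.
The next one must give 23 of some kind, so 120 + 1 = 121.

121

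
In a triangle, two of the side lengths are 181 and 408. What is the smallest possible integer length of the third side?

The third side must exceed |181 − 408| = 227.
The smallest integer above 227 is 228.

228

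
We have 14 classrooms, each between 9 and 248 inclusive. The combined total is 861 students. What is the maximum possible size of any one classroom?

To make one classroom as large as possible, make the other 13 as small as possible.
The other 13 contribute at least 13 × 9 = 117, leaving at most 861 − 117 = 744.
But each classroom is capped at 248, so the maximum is 248.
Achievable: one at 248 and the other 13 totalling 613, which fits since 13 × 9 ≤ 613 ≤ 13 × 248.

248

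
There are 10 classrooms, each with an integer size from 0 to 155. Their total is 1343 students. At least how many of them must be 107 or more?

6

Suppose at most 10 − j of them reach 107; then j values are ≤ 106 and the rest ≤ 155.
The total is then ≤ 106·j + 155·(10 − j) = 1550 − 49j. For this to be ≥ 1343 we need j ≤ 4, so at least 10 − 4 = 6 must reach 107.
Exactly 6 works: 6 values at 155 and 4 at 106 total 1354; lower one of the high values by 11 (still ≥ 107) to hit 1343.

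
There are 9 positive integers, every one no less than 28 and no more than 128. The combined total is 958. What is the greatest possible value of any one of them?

Maximizing one value means minimizing the remaining 8.
The other 8 contribute at least 8 × 28 = 224, leaving at most 958 − 224 = 734.
But each integer is capped at 128, so the maximum is 128.
Achievable: one at 128 and the other 8 totalling 830, which fits since 8 × 28 ≤ 830 ≤ 8 × 128.

128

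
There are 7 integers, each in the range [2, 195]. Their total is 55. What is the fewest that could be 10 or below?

Let j be the number exceeding 10. Then the total is ≥ 11·j + 2·(7 − j) = 14 + 9j.
So 9j ≤ 41 and j ≤ 4; hence at least 7 − 4 = 3 are ≤ 10.
Exactly 3 works: 3 values at 2 and 4 at 11 total 50; raise one of the low values by 5 (still ≤ 10) to hit 55.

3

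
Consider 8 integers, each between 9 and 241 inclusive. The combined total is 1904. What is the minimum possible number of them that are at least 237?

Suppose at most 8 − j of them reach 237; then j values are ≤ 236 and the rest ≤ 241.
The total is then ≤ 236·j + 241·(8 − j) = 1928 − 5j. For this to be ≥ 1904 we need j ≤ 4, so at least 8 − 4 = 4 must reach 237.
Exactly 4 works: 4 values at 241 and 4 at 236 total 1908; lower one of the high values by 4 (still ≥ 237) to hit 1904.

4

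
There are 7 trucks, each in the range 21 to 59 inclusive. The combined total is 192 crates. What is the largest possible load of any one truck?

59

Maximizing one value means minimizing the remaining 6.
The other 6 contribute at least 6 × 21 = 126, leaving at most 192 − 126 = 66.
But each truck is capped at 59, so the maximum is 59.
Achievable: one at 59 and the other 6 totalling 133, which fits since 6 × 21 ≤ 133 ≤ 6 × 59.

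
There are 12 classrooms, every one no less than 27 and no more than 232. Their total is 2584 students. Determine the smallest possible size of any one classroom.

32

To make one classroom as small as possible, make the other 11 as large as possible.
The other 11 contribute at most 11 × 232 = 2552, leaving at least 2584 − 2552 = 32.
Since 32 ≥ 27, this is achievable: one at 32 and 11 at 232.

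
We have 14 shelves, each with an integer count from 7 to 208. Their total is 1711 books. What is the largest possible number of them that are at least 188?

With k values at 188 or above and the rest at least 7, the sum is at least 98 + 181k.
Since the sum is 1711, we need 181k ≤ 1613, i.e. k ≤ 8.
k = 8 is achieved by 8 values at 188 and 6 at 7, total 1546; add 165 to one value (staying below 188) to reach 1711.

8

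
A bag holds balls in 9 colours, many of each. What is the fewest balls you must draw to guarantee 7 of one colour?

55

In the worst case you draw 6 of each of the 9 colours: 9 × 6 = 54.
One more forces 7 of some colour, so 54 + 1 = 55.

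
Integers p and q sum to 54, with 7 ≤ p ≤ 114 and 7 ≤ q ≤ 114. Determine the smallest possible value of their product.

For a fixed sum, pq is smallest when p and q are as far apart as possible.
At the endpoint p = 7, q = 54 − 7 = 47, so pq = 7 × 47 = 329.

329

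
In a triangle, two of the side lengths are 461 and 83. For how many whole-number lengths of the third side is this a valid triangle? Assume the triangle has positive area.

The triangle inequality gives |461 − 83| < c < 461 + 83, i.e. 378 < c < 544.
So c can be any integer from 379 to 543: 165 values.

165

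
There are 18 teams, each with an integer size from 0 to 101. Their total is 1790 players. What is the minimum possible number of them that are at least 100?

If only k of them are at least 100, the other 18 − k are at most 99, so the total is at most k·101 + (18 − k)·99.
This must reach 1790, so k·101 + (18 − k)·99 ≥ 1790, giving k ≥ 4.
Exactly 4 works: 4 values at 101 and 14 at 99 total 1790.

4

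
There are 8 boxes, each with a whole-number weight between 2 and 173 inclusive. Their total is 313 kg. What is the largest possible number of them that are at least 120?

If k of the values are ≥ 120, the total is ≥ 120k + 2(8 − k).
Setting 120k + 2(8 − k) ≤ 313 gives 118k ≤ 297, so k ≤ 2.
k = 2 is achieved by 2 values at 120 and 6 at 2, total 252; add 61 to one value (staying below 120) to reach 313.

2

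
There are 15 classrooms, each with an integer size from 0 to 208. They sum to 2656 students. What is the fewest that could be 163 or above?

Suppose at most 15 − j of them reach 163; then j values are ≤ 162 and the rest ≤ 208.
The total is then ≤ 162·j + 208·(15 − j) = 3120 − 46j. For this to be ≥ 2656 we need j ≤ 10, so at least 15 − 10 = 5 must reach 163.
Exactly 5 works: 5 values at 208 and 10 at 162 total 2660; lower one of the high values by 4 (still ≥ 163) to hit 2656.

5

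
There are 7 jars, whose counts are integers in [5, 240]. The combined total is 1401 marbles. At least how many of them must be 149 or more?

Each value short of 149 is at most 148, costing at least 240 − 148 = 92 against the maximum total of 1680.
We can afford to lose at most 1680 − 1401 = 279, so at most ⌊279/92⌋ = 3 fall short, and at least 4 are ≥ 149.
Exactly 4 works: 4 values at 240 and 3 at 148 total 1404; lower one of the high values by 3 (still ≥ 149) to hit 1401.

4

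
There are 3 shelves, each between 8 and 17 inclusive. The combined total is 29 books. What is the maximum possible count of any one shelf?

13

To make one shelf as large as possible, make the other 2 as small as possible.
The other 2 contribute at least 2 × 8 = 16, leaving at most 29 − 16 = 13.
Since 13 ≤ 17, this is achievable: one at 13 and 2 at 8.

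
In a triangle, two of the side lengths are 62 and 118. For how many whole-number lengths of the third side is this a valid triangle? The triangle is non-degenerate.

123

The triangle inequality gives |62 − 118| < c < 62 + 118, i.e. 56 < c < 180.
So c can be any integer from 57 to 179: 123 values.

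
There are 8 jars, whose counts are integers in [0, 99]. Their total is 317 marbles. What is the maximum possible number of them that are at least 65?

If k of the values are ≥ 65, the total is ≥ 65k + 0(8 − k).
Setting 65k + 0(8 − k) ≤ 317 gives 65k ≤ 317, so k ≤ 4.
k = 4 is achieved by 4 values at 65 and 4 at 0, total 260; add 57 to one value (staying below 65) to reach 317.

4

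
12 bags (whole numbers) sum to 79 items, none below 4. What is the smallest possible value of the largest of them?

Some value must be at least ⌈79/12⌉ = 7, since 12 × 6 = 72 < 79.
Achievable: 7 of them at 7 and 5 at 6 total 79.

7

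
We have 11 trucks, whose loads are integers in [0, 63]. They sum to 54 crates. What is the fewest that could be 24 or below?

9

Let j be the number exceeding 24. Then the total is ≥ 25·j + 0·(11 − j) = 0 + 25j.
So 25j ≤ 54 and j ≤ 2; hence at least 11 − 2 = 9 are ≤ 24.
Exactly 9 works: 9 values at 0 and 2 at 25 total 50; raise one of the low values by 4 (still ≤ 24) to hit 54.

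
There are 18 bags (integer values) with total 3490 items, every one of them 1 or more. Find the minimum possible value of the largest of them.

Some value must be at least ⌈3490/18⌉ = 194, since 18 × 193 = 3474 < 3490.
Achievable: 16 of them at 194 and 2 at 193 total 3490.

194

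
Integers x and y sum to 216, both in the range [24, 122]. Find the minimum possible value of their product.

11468

For a fixed sum, xy is smallest when x and y are as far apart as possible.
The extreme feasible split is x = 94, y = 122, giving xy = 11468.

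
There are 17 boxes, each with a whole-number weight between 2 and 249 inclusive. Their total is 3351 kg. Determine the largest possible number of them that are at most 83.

Suppose k of them are at most 83. Those contribute at most 83 each and the rest at most 249 each.
So the total is at most 83k + 249(17 − k) = 4233 − 166k. This must still be ≥ 3351, so k ≤ 5.
k = 5 is achieved by 5 values at 83 and 12 at 249, total 3403; lower one of the 249's by 52 (still > 83) to reach 3351.

5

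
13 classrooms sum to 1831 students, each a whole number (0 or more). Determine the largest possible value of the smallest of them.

If every one of the 13 were at least 141, the total would be at least 13 × 141 = 1833 > 1831.
Equality holds with 2 values of 140 and 11 values of 141.

140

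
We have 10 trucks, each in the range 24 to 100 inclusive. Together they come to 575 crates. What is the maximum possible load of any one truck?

100

To make one truck as large as possible, make the other 9 as small as possible.
The other 9 contribute at least 9 × 24 = 216, leaving at most 575 − 216 = 359.
But each truck is capped at 100, so the maximum is 100.
Achievable: one at 100 and the other 9 totalling 475, which fits since 9 × 24 ≤ 475 ≤ 9 × 100.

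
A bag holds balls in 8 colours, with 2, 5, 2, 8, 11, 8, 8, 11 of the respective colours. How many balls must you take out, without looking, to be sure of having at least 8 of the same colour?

45

In the worst case you take as many as possible of each colour without reaching 8: 2 + 5 + 2 + 7 + 7 + 7 + 7 + 7 = 44.
The next one must give 8 of some colour, so 44 + 1 = 45.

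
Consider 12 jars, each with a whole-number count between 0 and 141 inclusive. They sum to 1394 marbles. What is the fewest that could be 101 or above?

5

Each value short of 101 is at most 100, costing at least 141 − 100 = 41 against the maximum total of 1692.
We can afford to lose at most 1692 − 1394 = 298, so at most ⌊298/41⌋ = 7 fall short, and at least 5 are ≥ 101.
Exactly 5 works: 5 values at 141 and 7 at 100 total 1405; lower one of the high values by 11 (still ≥ 101) to hit 1394.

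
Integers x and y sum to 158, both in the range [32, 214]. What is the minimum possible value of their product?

4032

For a fixed sum, xy is smallest when x and y are as far apart as possible.
At the endpoint x = 32, y = 158 − 32 = 126, so xy = 32 × 126 = 4032.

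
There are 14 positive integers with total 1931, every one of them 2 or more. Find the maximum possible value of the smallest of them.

137

If every one of the 14 were at least 138, the total would be at least 14 × 138 = 1932 > 1931.
Equality holds with 1 value of 137 and 13 values of 138.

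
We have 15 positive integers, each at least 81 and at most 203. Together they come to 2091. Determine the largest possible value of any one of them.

Maximizing one value means minimizing the remaining 14.
The other 14 contribute at least 14 × 81 = 1134, leaving at most 2091 − 1134 = 957.
But each integer is capped at 203, so the maximum is 203.
Achievable: one at 203 and the other 14 totalling 1888, which fits since 14 × 81 ≤ 1888 ≤ 14 × 203.

203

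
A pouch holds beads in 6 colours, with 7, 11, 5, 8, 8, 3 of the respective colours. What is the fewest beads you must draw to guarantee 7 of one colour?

33

In the worst case you take as many as possible of each colour without reaching 7: 6 + 6 + 5 + 6 + 6 + 3 = 32.
The next one must give 7 of some colour, so 32 + 1 = 33.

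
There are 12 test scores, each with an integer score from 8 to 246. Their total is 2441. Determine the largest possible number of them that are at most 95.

Each value at 95 or below falls at least 246 − 95 = 151 short of the ceiling 246.
The ceiling total is 12 × 246 = 2952, and we need 2441, so at most ⌊(2952 − 2441)/151⌋ = 3 can be that low.
k = 3 is achieved by 3 values at 95 and 9 at 246, total 2499; lower one of the 246's by 58 (still > 95) to reach 2441.

3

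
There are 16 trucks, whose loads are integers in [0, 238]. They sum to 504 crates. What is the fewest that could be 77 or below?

If only k of them are at most 77, the other 16 − k are at least 78, so the total is at least (16 − k)·78 + k·0.
This is ≤ 504, so (16 − k)·78 + 0k ≤ 504, which gives k ≥ 10.
Exactly 10 works: 10 values at 0 and 6 at 78 total 468; raise one of the low values by 36 (still ≤ 77) to hit 504.

10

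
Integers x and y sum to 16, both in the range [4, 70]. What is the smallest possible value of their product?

48

xy = x(16 − x) is concave in x, so over [4, 12] it is minimized at an endpoint.
At the endpoint x = 4, y = 16 − 4 = 12, so xy = 4 × 12 = 48.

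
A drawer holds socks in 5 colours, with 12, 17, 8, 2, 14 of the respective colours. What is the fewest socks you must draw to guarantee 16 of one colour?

In the worst case you take as many as possible of each colour without reaching 16: 12 + 15 + 8 + 2 + 14 = 51.
The next one must give 16 of some colour, so 51 + 1 = 52.

52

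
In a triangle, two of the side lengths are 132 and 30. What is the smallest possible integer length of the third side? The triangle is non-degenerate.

103

The third side must exceed |132 − 30| = 102.
The smallest integer above 102 is 103.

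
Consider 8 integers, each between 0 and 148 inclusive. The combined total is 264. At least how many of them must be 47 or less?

Each value above 47 is at least 48, contributing at least 48 − 0 = 48 above the floor 0.
The sum exceeds the floor total 0 by 264, so at most ⌊264/48⌋ = 5 exceed 47, and at least 3 are ≤ 47.
Exactly 3 works: 3 values at 0 and 5 at 48 total 240; raise one of the low values by 24 (still ≤ 47) to hit 264.

3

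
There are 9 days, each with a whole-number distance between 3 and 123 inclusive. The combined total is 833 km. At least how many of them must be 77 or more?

4

Suppose at most 9 − j of them reach 77; then j values are ≤ 76 and the rest ≤ 123.
The total is then ≤ 76·j + 123·(9 − j) = 1107 − 47j. For this to be ≥ 833 we need j ≤ 5, so at least 9 − 5 = 4 must reach 77.
Exactly 4 works: 4 values at 123 and 5 at 76 total 872; lower one of the high values by 39 (still ≥ 77) to hit 833.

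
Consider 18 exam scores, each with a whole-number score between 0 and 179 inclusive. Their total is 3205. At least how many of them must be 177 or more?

13

Suppose at most 18 − j of them reach 177; then j values are ≤ 176 and the rest ≤ 179.
The total is then ≤ 176·j + 179·(18 − j) = 3222 − 3j. For this to be ≥ 3205 we need j ≤ 5, so at least 18 − 5 = 13 must reach 177.
Exactly 13 works: 13 values at 179 and 5 at 176 total 3207; lower one of the high values by 2 (still ≥ 177) to hit 3205.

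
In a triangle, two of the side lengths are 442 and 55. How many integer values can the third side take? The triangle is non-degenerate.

The triangle inequality gives |442 − 55| < c < 442 + 55, i.e. 387 < c < 497.
So c can be any integer from 388 to 496: 109 values.

109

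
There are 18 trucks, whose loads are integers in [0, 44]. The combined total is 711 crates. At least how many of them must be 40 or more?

2

If only k of them are at least 40, the other 18 − k are at most 39, so the total is at most k·44 + (18 − k)·39.
This must reach 711, so k·44 + (18 − k)·39 ≥ 711, giving k ≥ 2.
Exactly 2 works: 2 values at 44 and 16 at 39 total 712; lower one of the high values by 1 (still ≥ 40) to hit 711.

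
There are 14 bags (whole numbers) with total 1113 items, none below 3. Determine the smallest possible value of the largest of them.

80

The average is 1113/14 > 79, so not all 14 can be 79 or less; the largest is ≥ 80.
Achievable: 7 of them at 80 and 7 at 79 total 1113.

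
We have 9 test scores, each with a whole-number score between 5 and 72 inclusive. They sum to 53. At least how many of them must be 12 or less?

Let j be the number exceeding 12. Then the total is ≥ 13·j + 5·(9 − j) = 45 + 8j.
So 8j ≤ 8 and j ≤ 1; hence at least 9 − 1 = 8 are ≤ 12.
Exactly 8 works: 8 values at 5 and 1 at 13 total 53.

8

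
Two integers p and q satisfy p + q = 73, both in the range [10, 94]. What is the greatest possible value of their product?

1332

With p + q fixed, pq peaks when the two are closest together.
Taking p = 36 and q = 37 (both in [10, 94]) gives pq = 1332.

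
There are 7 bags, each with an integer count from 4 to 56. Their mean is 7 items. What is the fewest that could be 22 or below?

6

The total is 7 × 7 = 49.
If only k of them are at most 22, the other 7 − k are at least 23, so the total is at least (7 − k)·23 + k·4.
This is ≤ 49, so (7 − k)·23 + 4k ≤ 49, which gives k ≥ 6.
Exactly 6 works: 6 values at 4 and 1 at 23 total 47; raise one of the low values by 2 (still ≤ 22) to hit 49.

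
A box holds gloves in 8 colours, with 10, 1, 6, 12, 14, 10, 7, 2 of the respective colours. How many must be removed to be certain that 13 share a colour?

61

In the worst case you take as many as possible of each colour without reaching 13: 10 + 1 + 6 + 12 + 12 + 10 + 7 + 2 = 60.
The next one must give 13 of some colour, so 60 + 1 = 61.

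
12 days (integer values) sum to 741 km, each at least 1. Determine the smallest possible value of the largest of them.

The average is 741/12 > 61, so not all 12 can be 61 or less; the largest is ≥ 62.
Taking 3 copies of 61 and 9 copies of 62 gives exactly 741, so 62 is attained.

62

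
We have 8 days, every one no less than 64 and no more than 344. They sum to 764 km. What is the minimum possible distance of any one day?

64

Minimizing one value means maximizing the remaining 7.
The other 7 can take up 7 × 344 = 2408 ≥ 764 − 64, so one day can sit at its floor of 64.
Achievable: one at 64 and the other 7 totalling 700, which fits since 7 × 64 ≤ 700 ≤ 7 × 344.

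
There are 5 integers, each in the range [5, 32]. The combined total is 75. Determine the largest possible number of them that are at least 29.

2

Suppose k of them are at least 29. Those contribute at least 29 each and the other 5 − k at least 5 each.
So the total is at least 29k + 5(5 − k) = 25 + 24k. This must be ≤ 75, giving k ≤ 2.
k = 2 is achieved by 2 values at 29 and 3 at 5, total 73; add 2 to one value (staying below 29) to reach 75.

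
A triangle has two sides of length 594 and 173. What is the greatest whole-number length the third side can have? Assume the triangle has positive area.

The third side must be less than 594 + 173 = 767.
The largest integer below 767 is 766.

766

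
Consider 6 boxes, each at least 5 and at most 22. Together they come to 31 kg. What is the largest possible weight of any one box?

Maximizing one value means minimizing the remaining 5.
The other 5 contribute at least 5 × 5 = 25, leaving at most 31 − 25 = 6.
Since 6 ≤ 22, this is achievable: one at 6 and 5 at 5.

6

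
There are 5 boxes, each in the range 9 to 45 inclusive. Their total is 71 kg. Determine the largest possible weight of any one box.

35

Maximizing one value means minimizing the remaining 4.
The other 4 contribute at least 4 × 9 = 36, leaving at most 71 − 36 = 35.
Since 35 ≤ 45, this is achievable: one at 35 and 4 at 9.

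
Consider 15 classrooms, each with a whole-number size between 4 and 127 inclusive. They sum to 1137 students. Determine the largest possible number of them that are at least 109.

With k values at 109 or above and the rest at least 4, the sum is at least 60 + 105k.
Since the sum is 1137, we need 105k ≤ 1077, i.e. k ≤ 10.
k = 10 is achieved by 10 values at 109 and 5 at 4, total 1110; add 27 to one value (staying below 109) to reach 1137.

10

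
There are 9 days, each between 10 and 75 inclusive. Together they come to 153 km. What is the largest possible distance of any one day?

73

Maximizing one value means minimizing the remaining 8.
The other 8 contribute at least 8 × 10 = 80, leaving at most 153 − 80 = 73.
Since 73 ≤ 75, this is achievable: one at 73 and 8 at 10.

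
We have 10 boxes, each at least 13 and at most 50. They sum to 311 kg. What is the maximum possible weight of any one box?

50

To make one box as large as possible, make the other 9 as small as possible.
The other 9 contribute at least 9 × 13 = 117, leaving at most 311 − 117 = 194.
But each box is capped at 50, so the maximum is 50.
Achievable: one at 50 and the other 9 totalling 261, which fits since 9 × 13 ≤ 261 ≤ 9 × 50.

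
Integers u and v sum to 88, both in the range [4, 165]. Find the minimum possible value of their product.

uv = u(88 − u) is concave in u, so over [4, 84] it is minimized at an endpoint.
At the endpoint u = 4, v = 88 − 4 = 84, so uv = 4 × 84 = 336.

336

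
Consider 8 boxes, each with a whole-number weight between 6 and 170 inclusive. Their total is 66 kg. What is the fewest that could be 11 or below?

If only k of them are at most 11, the other 8 − k are at least 12, so the total is at least (8 − k)·12 + k·6.
This is ≤ 66, so (8 − k)·12 + 6k ≤ 66, which gives k ≥ 5.
Exactly 5 works: 5 values at 6 and 3 at 12 total 66.

5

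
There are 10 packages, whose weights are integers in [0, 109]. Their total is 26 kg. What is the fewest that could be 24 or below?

Let j be the number exceeding 24. Then the total is ≥ 25·j + 0·(10 − j) = 0 + 25j.
So 25j ≤ 26 and j ≤ 1; hence at least 10 − 1 = 9 are ≤ 24.
Exactly 9 works: 9 values at 0 and 1 at 25 total 25; raise one of the low values by 1 (still ≤ 24) to hit 26.

9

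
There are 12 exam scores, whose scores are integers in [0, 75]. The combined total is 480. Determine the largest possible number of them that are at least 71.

6

With k values at 71 or above and the rest at least 0, the sum is at least 0 + 71k.
Since the sum is 480, we need 71k ≤ 480, i.e. k ≤ 6.
k = 6 is achieved by 6 values at 71 and 6 at 0, total 426; add 54 to one value (staying below 71) to reach 480.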